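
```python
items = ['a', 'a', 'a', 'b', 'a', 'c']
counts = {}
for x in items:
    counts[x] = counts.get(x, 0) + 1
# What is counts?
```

Initial: counts = {}, items = ['a', 'a', 'a', 'b', 'a', 'c']
See 'a': counts = {'a': 1}
See 'a': counts = {'a': 2}
See 'a': counts = {'a': 3}
See 'b': counts = {'a': 3, 'b': 1}
See 'a': counts = {'a': 4, 'b': 1}
See 'c': counts = {'a': 4, 'b': 1, 'c': 1}

{'a': 4, 'b': 1, 'c': 1}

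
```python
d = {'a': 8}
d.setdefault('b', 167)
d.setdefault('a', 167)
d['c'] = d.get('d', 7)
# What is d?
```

After line 1: d = {'a': 8}
After line 2 (setdefault adds 'b'=167): d = {'a': 8, 'b': 167}
After line 3 (setdefault 'a' no-op, already exists): d = {'a': 8, 'b': 167}
After line 4 (get('d', 7) returns default since 'd' not in d): d = {'a': 8, 'b': 167, 'c': 7}

{'a': 8, 'b': 167, 'c': 7}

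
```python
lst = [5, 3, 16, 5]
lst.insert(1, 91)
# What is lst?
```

[5, 91, 3, 16, 5]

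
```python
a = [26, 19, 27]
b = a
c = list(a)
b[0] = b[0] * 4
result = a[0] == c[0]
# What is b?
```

After line 1: a = [26, 19, 27]
After line 2 (b = a, alias): a = [26, 19, 27], b = [26, 19, 27]
After line 3 (c = list(a) is a copy, new object): c = [26, 19, 27]
After line 4 (b[0] = 26 * 4 = 104; mutates shared a/b): a = b = [104, 19, 27], c = [26, 19, 27]
After line 5 (a[0] = 104, c[0] = 26; result = False)

[104, 19, 27]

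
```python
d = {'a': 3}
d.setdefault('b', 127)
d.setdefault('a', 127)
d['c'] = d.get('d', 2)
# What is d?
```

After line 1: d = {'a': 3}
After line 2 (setdefault adds 'b'=127): d = {'a': 3, 'b': 127}
After line 3 (setdefault 'a' no-op, already exists): d = {'a': 3, 'b': 127}
After line 4 (get('d', 2) returns default since 'd' not in d): d = {'a': 3, 'b': 127, 'c': 2}

{'a': 3, 'b': 127, 'c': 2}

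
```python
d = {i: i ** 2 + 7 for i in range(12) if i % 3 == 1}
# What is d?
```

{1: 8, 4: 23, 7: 56, 10: 107}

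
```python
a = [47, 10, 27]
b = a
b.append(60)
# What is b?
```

After line 1: a = [47, 10, 27]
After line 2 (b = a is an alias, same object): a = [47, 10, 27], b = [47, 10, 27]
After line 3 (b.append mutates the shared list): a = [47, 10, 27, 60], b = [47, 10, 27, 60]

[47, 10, 27, 60]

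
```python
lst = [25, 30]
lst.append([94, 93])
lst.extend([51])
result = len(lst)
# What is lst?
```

After line 1: lst = [25, 30]
After line 2 (append adds [94, 93] as single element): lst = [25, 30, [94, 93]]
After line 3 (extend unpacks [51], adds 51): lst = [25, 30, [94, 93], 51]
After line 4: result = len(lst) = 4

[25, 30, [94, 93], 51]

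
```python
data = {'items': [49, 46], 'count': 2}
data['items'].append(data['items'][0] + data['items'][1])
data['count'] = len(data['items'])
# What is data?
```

After line 1: data = {'items': [49, 46], 'count': 2}
After line 2 (append 49 + 46 = 95): data = {'items': [49, 46, 95], 'count': 2}
After line 3 (count = len(items) = 3): data = {'items': [49, 46, 95], 'count': 3}

{'items': [49, 46, 95], 'count': 3}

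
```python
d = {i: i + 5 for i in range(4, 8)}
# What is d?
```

{4: 9, 5: 10, 6: 11, 7: 12}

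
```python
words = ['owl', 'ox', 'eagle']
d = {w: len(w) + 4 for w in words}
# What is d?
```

{'owl': 7, 'ox': 6, 'eagle': 9}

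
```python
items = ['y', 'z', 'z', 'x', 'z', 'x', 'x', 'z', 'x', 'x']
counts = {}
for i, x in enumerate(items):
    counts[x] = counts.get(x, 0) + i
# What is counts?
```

Initial: counts = {}, items = ['y', 'z', 'z', 'x', 'z', 'x', 'x', 'z', 'x', 'x']
i=0, x='y': counts = {'y': 0}
i=1, x='z': counts = {'y': 0, 'z': 1}
i=2, x='z': counts = {'y': 0, 'z': 3}
i=3, x='x': counts = {'y': 0, 'z': 3, 'x': 3}
i=4, x='z': counts = {'y': 0, 'z': 7, 'x': 3}
i=5, x='x': counts = {'y': 0, 'z': 7, 'x': 8}
i=6, x='x': counts = {'y': 0, 'z': 7, 'x': 14}
i=7, x='z': counts = {'y': 0, 'z': 14, 'x': 14}
i=8, x='x': counts = {'y': 0, 'z': 14, 'x': 22}
i=9, x='x': counts = {'y': 0, 'z': 14, 'x': 31}

{'y': 0, 'z': 14, 'x': 31}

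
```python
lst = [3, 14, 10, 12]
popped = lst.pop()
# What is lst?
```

[3, 14, 10]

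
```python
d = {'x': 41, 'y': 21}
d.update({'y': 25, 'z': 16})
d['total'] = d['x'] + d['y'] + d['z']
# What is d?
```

After line 1: d = {'x': 41, 'y': 21}
After line 2 (y overwritten, z added): d = {'x': 41, 'y': 25, 'z': 16}
After line 3 (total = 41 + 25 + 16 = 82): d = {'x': 41, 'y': 25, 'z': 16, 'total': 82}

{'x': 41, 'y': 25, 'z': 16, 'total': 82}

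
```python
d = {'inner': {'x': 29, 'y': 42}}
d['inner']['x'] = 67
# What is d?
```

After line 1: d = {'inner': {'x': 29, 'y': 42}}
After line 2 (inner x overwritten): d = {'inner': {'x': 67, 'y': 42}}

{'inner': {'x': 67, 'y': 42}}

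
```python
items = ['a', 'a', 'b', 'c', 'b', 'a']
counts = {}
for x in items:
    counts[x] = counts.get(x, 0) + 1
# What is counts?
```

Initial: counts = {}, items = ['a', 'a', 'b', 'c', 'b', 'a']
See 'a': counts = {'a': 1}
See 'a': counts = {'a': 2}
See 'b': counts = {'a': 2, 'b': 1}
See 'c': counts = {'a': 2, 'b': 1, 'c': 1}
See 'b': counts = {'a': 2, 'b': 2, 'c': 1}
See 'a': counts = {'a': 3, 'b': 2, 'c': 1}

{'a': 3, 'b': 2, 'c': 1}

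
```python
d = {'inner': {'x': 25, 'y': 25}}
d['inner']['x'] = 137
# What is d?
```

After line 1: d = {'inner': {'x': 25, 'y': 25}}
After line 2 (inner x overwritten): d = {'inner': {'x': 137, 'y': 25}}

{'inner': {'x': 137, 'y': 25}}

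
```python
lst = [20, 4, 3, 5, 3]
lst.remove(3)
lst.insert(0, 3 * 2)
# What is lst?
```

After line 1: lst = [20, 4, 3, 5, 3]
After line 2 (remove first 3): lst = [20, 4, 5, 3]
After line 3 (insert 6 at index 0): lst = [6, 20, 4, 5, 3]

[6, 20, 4, 5, 3]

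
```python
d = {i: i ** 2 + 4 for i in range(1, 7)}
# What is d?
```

{1: 5, 2: 8, 3: 13, 4: 20, 5: 29, 6: 40}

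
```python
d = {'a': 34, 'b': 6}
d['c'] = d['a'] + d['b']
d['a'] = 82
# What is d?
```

After line 1: d = {'a': 34, 'b': 6}
After line 2 (d['c'] = 34 + 6): d = {'a': 34, 'b': 6, 'c': 40}
After line 3: d = {'a': 82, 'b': 6, 'c': 40}

{'a': 82, 'b': 6, 'c': 40}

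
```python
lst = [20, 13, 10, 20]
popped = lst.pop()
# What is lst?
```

[20, 13, 10]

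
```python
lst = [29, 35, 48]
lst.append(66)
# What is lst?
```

[29, 35, 48, 66]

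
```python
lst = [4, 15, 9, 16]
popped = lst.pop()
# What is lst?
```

[4, 15, 9]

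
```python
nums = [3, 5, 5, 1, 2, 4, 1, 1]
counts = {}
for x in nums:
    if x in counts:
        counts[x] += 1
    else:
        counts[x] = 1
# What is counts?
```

Initial: counts = {}, nums = [3, 5, 5, 1, 2, 4, 1, 1]
See 3: counts = {3: 1}
See 5: counts = {3: 1, 5: 1}
See 5: counts = {3: 1, 5: 2}
See 1: counts = {3: 1, 5: 2, 1: 1}
See 2: counts = {3: 1, 5: 2, 1: 1, 2: 1}
See 4: counts = {3: 1, 5: 2, 1: 1, 2: 1, 4: 1}
See 1: counts = {3: 1, 5: 2, 1: 2, 2: 1, 4: 1}
See 1: counts = {3: 1, 5: 2, 1: 3, 2: 1, 4: 1}

{3: 1, 5: 2, 1: 3, 2: 1, 4: 1}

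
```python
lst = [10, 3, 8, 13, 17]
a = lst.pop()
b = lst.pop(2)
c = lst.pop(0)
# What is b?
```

After line 1: lst = [10, 3, 8, 13, 17]
After line 2 (pop() -> a = 17): lst = [10, 3, 8, 13]
After line 3 (pop(2) -> b = 8): lst = [10, 3, 13]
After line 4 (pop(0) -> c = 10): lst = [3, 13]

8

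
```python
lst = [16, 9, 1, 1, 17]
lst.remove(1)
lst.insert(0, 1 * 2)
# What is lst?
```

After line 1: lst = [16, 9, 1, 1, 17]
After line 2 (remove first 1): lst = [16, 9, 1, 17]
After line 3 (insert 2 at index 0): lst = [2, 16, 9, 1, 17]

[2, 16, 9, 1, 17]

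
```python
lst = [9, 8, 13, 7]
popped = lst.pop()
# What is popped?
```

7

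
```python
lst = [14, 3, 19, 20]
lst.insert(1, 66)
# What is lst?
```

[14, 66, 3, 19, 20]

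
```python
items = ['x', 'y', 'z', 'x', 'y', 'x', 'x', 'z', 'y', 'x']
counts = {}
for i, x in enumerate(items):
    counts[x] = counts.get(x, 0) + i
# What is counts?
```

Initial: counts = {}, items = ['x', 'y', 'z', 'x', 'y', 'x', 'x', 'z', 'y', 'x']
i=0, x='x': counts = {'x': 0}
i=1, x='y': counts = {'x': 0, 'y': 1}
i=2, x='z': counts = {'x': 0, 'y': 1, 'z': 2}
i=3, x='x': counts = {'x': 3, 'y': 1, 'z': 2}
i=4, x='y': counts = {'x': 3, 'y': 5, 'z': 2}
i=5, x='x': counts = {'x': 8, 'y': 5, 'z': 2}
i=6, x='x': counts = {'x': 14, 'y': 5, 'z': 2}
i=7, x='z': counts = {'x': 14, 'y': 5, 'z': 9}
i=8, x='y': counts = {'x': 14, 'y': 13, 'z': 9}
i=9, x='x': counts = {'x': 23, 'y': 13, 'z': 9}

{'x': 23, 'y': 13, 'z': 9}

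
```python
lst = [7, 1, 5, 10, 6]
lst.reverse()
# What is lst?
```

[6, 10, 5, 1, 7]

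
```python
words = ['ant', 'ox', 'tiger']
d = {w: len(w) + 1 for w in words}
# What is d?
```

{'ant': 4, 'ox': 3, 'tiger': 6}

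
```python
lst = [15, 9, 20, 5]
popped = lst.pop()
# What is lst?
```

[15, 9, 20]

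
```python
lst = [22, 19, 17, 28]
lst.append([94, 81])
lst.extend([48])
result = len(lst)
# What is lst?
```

After line 1: lst = [22, 19, 17, 28]
After line 2 (append adds [94, 81] as single element): lst = [22, 19, 17, 28, [94, 81]]
After line 3 (extend unpacks [48], adds 48): lst = [22, 19, 17, 28, [94, 81], 48]
After line 4: result = len(lst) = 6

[22, 19, 17, 28, [94, 81], 48]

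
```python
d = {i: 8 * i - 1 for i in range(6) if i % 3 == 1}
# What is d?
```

{1: 7, 4: 31}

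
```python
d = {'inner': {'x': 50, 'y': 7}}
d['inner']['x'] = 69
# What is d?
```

After line 1: d = {'inner': {'x': 50, 'y': 7}}
After line 2 (inner x overwritten): d = {'inner': {'x': 69, 'y': 7}}

{'inner': {'x': 69, 'y': 7}}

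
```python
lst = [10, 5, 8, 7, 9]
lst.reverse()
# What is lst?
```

[9, 7, 8, 5, 10]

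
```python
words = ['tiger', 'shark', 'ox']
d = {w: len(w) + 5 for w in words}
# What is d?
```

{'tiger': 10, 'shark': 10, 'ox': 7}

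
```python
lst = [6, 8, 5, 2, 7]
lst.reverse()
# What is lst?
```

[7, 2, 5, 8, 6]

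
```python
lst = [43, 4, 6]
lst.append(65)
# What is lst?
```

[43, 4, 6, 65]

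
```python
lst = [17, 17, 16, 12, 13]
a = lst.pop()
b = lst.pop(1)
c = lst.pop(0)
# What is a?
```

After line 1: lst = [17, 17, 16, 12, 13]
After line 2 (pop() -> a = 13): lst = [17, 17, 16, 12]
After line 3 (pop(1) -> b = 17): lst = [17, 16, 12]
After line 4 (pop(0) -> c = 17): lst = [16, 12]

13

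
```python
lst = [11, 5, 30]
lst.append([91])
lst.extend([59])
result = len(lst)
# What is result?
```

After line 1: lst = [11, 5, 30]
After line 2 (append adds [91] as single element): lst = [11, 5, 30, [91]]
After line 3 (extend unpacks [59], adds 59): lst = [11, 5, 30, [91], 59]
After line 4: result = len(lst) = 5

5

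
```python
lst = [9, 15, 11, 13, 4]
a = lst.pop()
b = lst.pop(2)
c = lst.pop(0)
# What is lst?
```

After line 1: lst = [9, 15, 11, 13, 4]
After line 2 (pop() -> a = 4): lst = [9, 15, 11, 13]
After line 3 (pop(2) -> b = 11): lst = [9, 15, 13]
After line 4 (pop(0) -> c = 9): lst = [15, 13]

[15, 13]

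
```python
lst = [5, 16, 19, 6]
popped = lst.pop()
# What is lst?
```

[5, 16, 19]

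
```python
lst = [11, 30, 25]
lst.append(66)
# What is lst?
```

[11, 30, 25, 66]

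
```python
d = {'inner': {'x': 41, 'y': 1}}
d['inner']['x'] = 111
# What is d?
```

After line 1: d = {'inner': {'x': 41, 'y': 1}}
After line 2 (inner x overwritten): d = {'inner': {'x': 111, 'y': 1}}

{'inner': {'x': 111, 'y': 1}}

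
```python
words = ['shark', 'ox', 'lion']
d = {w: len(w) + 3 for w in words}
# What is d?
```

{'shark': 8, 'ox': 5, 'lion': 7}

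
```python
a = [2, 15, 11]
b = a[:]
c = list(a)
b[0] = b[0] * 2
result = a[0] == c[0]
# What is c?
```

After line 1: a = [2, 15, 11]
After line 2 (b = a[:], copy): a = [2, 15, 11], b = [2, 15, 11]
After line 3 (c = list(a) is a copy, new object): c = [2, 15, 11]
After line 4 (b[0] = 2 * 2 = 4; only b mutates (copy)): a = [2, 15, 11], b = [4, 15, 11], c = [2, 15, 11]
After line 5 (a[0] = 2, c[0] = 2; result = True)

[2, 15, 11]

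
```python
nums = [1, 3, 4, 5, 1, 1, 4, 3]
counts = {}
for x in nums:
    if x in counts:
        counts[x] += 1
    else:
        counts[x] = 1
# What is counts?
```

Initial: counts = {}, nums = [1, 3, 4, 5, 1, 1, 4, 3]
See 1: counts = {1: 1}
See 3: counts = {1: 1, 3: 1}
See 4: counts = {1: 1, 3: 1, 4: 1}
See 5: counts = {1: 1, 3: 1, 4: 1, 5: 1}
See 1: counts = {1: 2, 3: 1, 4: 1, 5: 1}
See 1: counts = {1: 3, 3: 1, 4: 1, 5: 1}
See 4: counts = {1: 3, 3: 1, 4: 2, 5: 1}
See 3: counts = {1: 3, 3: 2, 4: 2, 5: 1}

{1: 3, 3: 2, 4: 2, 5: 1}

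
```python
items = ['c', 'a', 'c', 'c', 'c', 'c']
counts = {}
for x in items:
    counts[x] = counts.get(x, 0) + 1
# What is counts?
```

Initial: counts = {}, items = ['c', 'a', 'c', 'c', 'c', 'c']
See 'c': counts = {'c': 1}
See 'a': counts = {'c': 1, 'a': 1}
See 'c': counts = {'c': 2, 'a': 1}
See 'c': counts = {'c': 3, 'a': 1}
See 'c': counts = {'c': 4, 'a': 1}
See 'c': counts = {'c': 5, 'a': 1}

{'c': 5, 'a': 1}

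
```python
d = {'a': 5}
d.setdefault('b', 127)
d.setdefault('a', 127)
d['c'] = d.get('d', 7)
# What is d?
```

After line 1: d = {'a': 5}
After line 2 (setdefault adds 'b'=127): d = {'a': 5, 'b': 127}
After line 3 (setdefault 'a' no-op, already exists): d = {'a': 5, 'b': 127}
After line 4 (get('d', 7) returns default since 'd' not in d): d = {'a': 5, 'b': 127, 'c': 7}

{'a': 5, 'b': 127, 'c': 7}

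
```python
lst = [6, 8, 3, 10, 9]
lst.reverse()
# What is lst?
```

[9, 10, 3, 8, 6]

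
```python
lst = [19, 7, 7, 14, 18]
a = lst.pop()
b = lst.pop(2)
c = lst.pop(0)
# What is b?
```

After line 1: lst = [19, 7, 7, 14, 18]
After line 2 (pop() -> a = 18): lst = [19, 7, 7, 14]
After line 3 (pop(2) -> b = 7): lst = [19, 7, 14]
After line 4 (pop(0) -> c = 19): lst = [7, 14]

7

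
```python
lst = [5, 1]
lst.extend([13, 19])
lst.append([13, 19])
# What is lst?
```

After line 1: lst = [5, 1]
After line 2 (extend unpacks [13, 19]): lst = [5, 1, 13, 19]
After line 3 (append adds [13, 19] as single element): lst = [5, 1, 13, 19, [13, 19]]

[5, 1, 13, 19, [13, 19]]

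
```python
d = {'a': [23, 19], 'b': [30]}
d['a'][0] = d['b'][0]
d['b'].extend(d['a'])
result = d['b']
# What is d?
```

After line 1: d = {'a': [23, 19], 'b': [30]}
After line 2 (a[0] = b[0] = 30): d = {'a': [30, 19], 'b': [30]}
After line 3 (b.extend(a) appends [30, 19]): d = {'a': [30, 19], 'b': [30, 30, 19]}
After line 4: result = d['b'] = [30, 30, 19]

{'a': [30, 19], 'b': [30, 30, 19]}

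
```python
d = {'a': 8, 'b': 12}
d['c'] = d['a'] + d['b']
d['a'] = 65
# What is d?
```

After line 1: d = {'a': 8, 'b': 12}
After line 2 (d['c'] = 8 + 12): d = {'a': 8, 'b': 12, 'c': 20}
After line 3: d = {'a': 65, 'b': 12, 'c': 20}

{'a': 65, 'b': 12, 'c': 20}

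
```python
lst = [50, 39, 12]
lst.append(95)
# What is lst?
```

[50, 39, 12, 95]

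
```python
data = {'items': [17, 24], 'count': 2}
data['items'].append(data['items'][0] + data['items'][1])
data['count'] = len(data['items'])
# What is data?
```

After line 1: data = {'items': [17, 24], 'count': 2}
After line 2 (append 17 + 24 = 41): data = {'items': [17, 24, 41], 'count': 2}
After line 3 (count = len(items) = 3): data = {'items': [17, 24, 41], 'count': 3}

{'items': [17, 24, 41], 'count': 3}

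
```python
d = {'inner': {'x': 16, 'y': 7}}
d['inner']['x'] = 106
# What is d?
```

After line 1: d = {'inner': {'x': 16, 'y': 7}}
After line 2 (inner x overwritten): d = {'inner': {'x': 106, 'y': 7}}

{'inner': {'x': 106, 'y': 7}}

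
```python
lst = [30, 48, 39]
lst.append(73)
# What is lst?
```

[30, 48, 39, 73]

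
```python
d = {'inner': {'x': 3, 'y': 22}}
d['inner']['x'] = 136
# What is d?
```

After line 1: d = {'inner': {'x': 3, 'y': 22}}
After line 2 (inner x overwritten): d = {'inner': {'x': 136, 'y': 22}}

{'inner': {'x': 136, 'y': 22}}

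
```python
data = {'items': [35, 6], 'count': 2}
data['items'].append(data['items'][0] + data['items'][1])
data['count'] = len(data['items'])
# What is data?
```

After line 1: data = {'items': [35, 6], 'count': 2}
After line 2 (append 35 + 6 = 41): data = {'items': [35, 6, 41], 'count': 2}
After line 3 (count = len(items) = 3): data = {'items': [35, 6, 41], 'count': 3}

{'items': [35, 6, 41], 'count': 3}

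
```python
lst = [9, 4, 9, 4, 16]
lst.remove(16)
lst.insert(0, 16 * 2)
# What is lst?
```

After line 1: lst = [9, 4, 9, 4, 16]
After line 2 (remove first 16): lst = [9, 4, 9, 4]
After line 3 (insert 32 at index 0): lst = [32, 9, 4, 9, 4]

[32, 9, 4, 9, 4]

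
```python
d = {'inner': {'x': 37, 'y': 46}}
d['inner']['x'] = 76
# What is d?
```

After line 1: d = {'inner': {'x': 37, 'y': 46}}
After line 2 (inner x overwritten): d = {'inner': {'x': 76, 'y': 46}}

{'inner': {'x': 76, 'y': 46}}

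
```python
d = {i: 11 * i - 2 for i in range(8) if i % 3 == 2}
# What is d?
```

{2: 20, 5: 53}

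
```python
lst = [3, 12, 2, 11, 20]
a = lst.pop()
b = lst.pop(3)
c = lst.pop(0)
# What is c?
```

After line 1: lst = [3, 12, 2, 11, 20]
After line 2 (pop() -> a = 20): lst = [3, 12, 2, 11]
After line 3 (pop(3) -> b = 11): lst = [3, 12, 2]
After line 4 (pop(0) -> c = 3): lst = [12, 2]

3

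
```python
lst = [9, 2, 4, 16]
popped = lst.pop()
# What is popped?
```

16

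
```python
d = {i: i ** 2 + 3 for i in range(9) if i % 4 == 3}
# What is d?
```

{3: 12, 7: 52}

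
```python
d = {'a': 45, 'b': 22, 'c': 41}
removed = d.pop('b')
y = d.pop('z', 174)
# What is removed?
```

After line 1: d = {'a': 45, 'b': 22, 'c': 41}
After line 2 (pop 'b' returns 22): d = {'a': 45, 'c': 41}, removed = 22
After line 3 (pop 'z' missing, returns default 174): d = {'a': 45, 'c': 41}, y = 174

22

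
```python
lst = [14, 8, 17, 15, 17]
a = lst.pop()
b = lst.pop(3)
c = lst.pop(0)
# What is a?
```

After line 1: lst = [14, 8, 17, 15, 17]
After line 2 (pop() -> a = 17): lst = [14, 8, 17, 15]
After line 3 (pop(3) -> b = 15): lst = [14, 8, 17]
After line 4 (pop(0) -> c = 14): lst = [8, 17]

17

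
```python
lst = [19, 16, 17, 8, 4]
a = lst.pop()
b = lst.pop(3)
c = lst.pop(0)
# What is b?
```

After line 1: lst = [19, 16, 17, 8, 4]
After line 2 (pop() -> a = 4): lst = [19, 16, 17, 8]
After line 3 (pop(3) -> b = 8): lst = [19, 16, 17]
After line 4 (pop(0) -> c = 19): lst = [16, 17]

8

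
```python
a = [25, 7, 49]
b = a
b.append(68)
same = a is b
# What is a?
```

After line 1: a = [25, 7, 49]
After line 2 (b = a is an alias, same object): a = [25, 7, 49], b = [25, 7, 49]
After line 3 (b.append mutates the shared list): a = [25, 7, 49, 68], b = [25, 7, 49, 68]
After line 4 (same = a is b; same object -> True): same = True

[25, 7, 49, 68]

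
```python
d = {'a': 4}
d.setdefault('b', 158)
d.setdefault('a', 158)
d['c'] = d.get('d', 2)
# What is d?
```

After line 1: d = {'a': 4}
After line 2 (setdefault adds 'b'=158): d = {'a': 4, 'b': 158}
After line 3 (setdefault 'a' no-op, already exists): d = {'a': 4, 'b': 158}
After line 4 (get('d', 2) returns default since 'd' not in d): d = {'a': 4, 'b': 158, 'c': 2}

{'a': 4, 'b': 158, 'c': 2}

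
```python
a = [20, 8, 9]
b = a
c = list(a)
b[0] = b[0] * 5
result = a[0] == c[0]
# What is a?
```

After line 1: a = [20, 8, 9]
After line 2 (b = a, alias): a = [20, 8, 9], b = [20, 8, 9]
After line 3 (c = list(a) is a copy, new object): c = [20, 8, 9]
After line 4 (b[0] = 20 * 5 = 100; mutates shared a/b): a = b = [100, 8, 9], c = [20, 8, 9]
After line 5 (a[0] = 100, c[0] = 20; result = False)

[100, 8, 9]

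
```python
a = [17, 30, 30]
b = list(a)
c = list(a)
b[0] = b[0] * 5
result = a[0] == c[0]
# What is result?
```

After line 1: a = [17, 30, 30]
After line 2 (b = list(a), copy): a = [17, 30, 30], b = [17, 30, 30]
After line 3 (c = list(a) is a copy, new object): c = [17, 30, 30]
After line 4 (b[0] = 17 * 5 = 85; only b mutates (copy)): a = [17, 30, 30], b = [85, 30, 30], c = [17, 30, 30]
After line 5 (a[0] = 17, c[0] = 17; result = True)

True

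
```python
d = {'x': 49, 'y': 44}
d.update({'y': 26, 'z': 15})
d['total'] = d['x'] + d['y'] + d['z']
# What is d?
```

After line 1: d = {'x': 49, 'y': 44}
After line 2 (y overwritten, z added): d = {'x': 49, 'y': 26, 'z': 15}
After line 3 (total = 49 + 26 + 15 = 90): d = {'x': 49, 'y': 26, 'z': 15, 'total': 90}

{'x': 49, 'y': 26, 'z': 15, 'total': 90}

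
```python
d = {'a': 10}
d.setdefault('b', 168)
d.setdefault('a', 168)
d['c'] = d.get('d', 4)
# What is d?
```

After line 1: d = {'a': 10}
After line 2 (setdefault adds 'b'=168): d = {'a': 10, 'b': 168}
After line 3 (setdefault 'a' no-op, already exists): d = {'a': 10, 'b': 168}
After line 4 (get('d', 4) returns default since 'd' not in d): d = {'a': 10, 'b': 168, 'c': 4}

{'a': 10, 'b': 168, 'c': 4}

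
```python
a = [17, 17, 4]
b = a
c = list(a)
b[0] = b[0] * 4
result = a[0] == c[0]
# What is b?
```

After line 1: a = [17, 17, 4]
After line 2 (b = a, alias): a = [17, 17, 4], b = [17, 17, 4]
After line 3 (c = list(a) is a copy, new object): c = [17, 17, 4]
After line 4 (b[0] = 17 * 4 = 68; mutates shared a/b): a = b = [68, 17, 4], c = [17, 17, 4]
After line 5 (a[0] = 68, c[0] = 17; result = False)

[68, 17, 4]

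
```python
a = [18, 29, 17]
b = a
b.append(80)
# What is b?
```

After line 1: a = [18, 29, 17]
After line 2 (b = a is an alias, same object): a = [18, 29, 17], b = [18, 29, 17]
After line 3 (b.append mutates the shared list): a = [18, 29, 17, 80], b = [18, 29, 17, 80]

[18, 29, 17, 80]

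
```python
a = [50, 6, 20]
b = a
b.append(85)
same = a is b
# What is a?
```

After line 1: a = [50, 6, 20]
After line 2 (b = a is an alias, same object): a = [50, 6, 20], b = [50, 6, 20]
After line 3 (b.append mutates the shared list): a = [50, 6, 20, 85], b = [50, 6, 20, 85]
After line 4 (same = a is b; same object -> True): same = True

[50, 6, 20, 85]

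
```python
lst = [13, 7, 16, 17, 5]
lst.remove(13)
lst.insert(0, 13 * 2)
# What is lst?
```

After line 1: lst = [13, 7, 16, 17, 5]
After line 2 (remove first 13): lst = [7, 16, 17, 5]
After line 3 (insert 26 at index 0): lst = [26, 7, 16, 17, 5]

[26, 7, 16, 17, 5]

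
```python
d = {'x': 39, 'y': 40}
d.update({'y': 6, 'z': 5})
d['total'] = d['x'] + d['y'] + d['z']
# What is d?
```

After line 1: d = {'x': 39, 'y': 40}
After line 2 (y overwritten, z added): d = {'x': 39, 'y': 6, 'z': 5}
After line 3 (total = 39 + 6 + 5 = 50): d = {'x': 39, 'y': 6, 'z': 5, 'total': 50}

{'x': 39, 'y': 6, 'z': 5, 'total': 50}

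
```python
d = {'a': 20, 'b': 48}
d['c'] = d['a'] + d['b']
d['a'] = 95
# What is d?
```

After line 1: d = {'a': 20, 'b': 48}
After line 2 (d['c'] = 20 + 48): d = {'a': 20, 'b': 48, 'c': 68}
After line 3: d = {'a': 95, 'b': 48, 'c': 68}

{'a': 95, 'b': 48, 'c': 68}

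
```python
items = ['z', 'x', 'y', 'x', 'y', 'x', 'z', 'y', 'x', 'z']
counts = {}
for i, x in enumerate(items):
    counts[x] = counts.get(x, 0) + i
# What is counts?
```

Initial: counts = {}, items = ['z', 'x', 'y', 'x', 'y', 'x', 'z', 'y', 'x', 'z']
i=0, x='z': counts = {'z': 0}
i=1, x='x': counts = {'z': 0, 'x': 1}
i=2, x='y': counts = {'z': 0, 'x': 1, 'y': 2}
i=3, x='x': counts = {'z': 0, 'x': 4, 'y': 2}
i=4, x='y': counts = {'z': 0, 'x': 4, 'y': 6}
i=5, x='x': counts = {'z': 0, 'x': 9, 'y': 6}
i=6, x='z': counts = {'z': 6, 'x': 9, 'y': 6}
i=7, x='y': counts = {'z': 6, 'x': 9, 'y': 13}
i=8, x='x': counts = {'z': 6, 'x': 17, 'y': 13}
i=9, x='z': counts = {'z': 15, 'x': 17, 'y': 13}

{'z': 15, 'x': 17, 'y': 13}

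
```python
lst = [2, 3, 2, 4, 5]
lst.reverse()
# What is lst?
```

[5, 4, 2, 3, 2]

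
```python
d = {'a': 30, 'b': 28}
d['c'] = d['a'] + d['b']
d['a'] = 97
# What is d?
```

After line 1: d = {'a': 30, 'b': 28}
After line 2 (d['c'] = 30 + 28): d = {'a': 30, 'b': 28, 'c': 58}
After line 3: d = {'a': 97, 'b': 28, 'c': 58}

{'a': 97, 'b': 28, 'c': 58}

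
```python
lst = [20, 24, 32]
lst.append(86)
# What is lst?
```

[20, 24, 32, 86]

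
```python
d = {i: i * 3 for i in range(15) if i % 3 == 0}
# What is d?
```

{0: 0, 3: 9, 6: 18, 9: 27, 12: 36}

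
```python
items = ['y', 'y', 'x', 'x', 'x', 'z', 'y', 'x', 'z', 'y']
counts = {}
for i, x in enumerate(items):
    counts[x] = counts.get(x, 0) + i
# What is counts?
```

Initial: counts = {}, items = ['y', 'y', 'x', 'x', 'x', 'z', 'y', 'x', 'z', 'y']
i=0, x='y': counts = {'y': 0}
i=1, x='y': counts = {'y': 1}
i=2, x='x': counts = {'y': 1, 'x': 2}
i=3, x='x': counts = {'y': 1, 'x': 5}
i=4, x='x': counts = {'y': 1, 'x': 9}
i=5, x='z': counts = {'y': 1, 'x': 9, 'z': 5}
i=6, x='y': counts = {'y': 7, 'x': 9, 'z': 5}
i=7, x='x': counts = {'y': 7, 'x': 16, 'z': 5}
i=8, x='z': counts = {'y': 7, 'x': 16, 'z': 13}
i=9, x='y': counts = {'y': 16, 'x': 16, 'z': 13}

{'y': 16, 'x': 16, 'z': 13}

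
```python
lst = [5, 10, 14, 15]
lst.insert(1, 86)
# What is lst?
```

[5, 86, 10, 14, 15]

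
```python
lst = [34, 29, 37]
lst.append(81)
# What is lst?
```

[34, 29, 37, 81]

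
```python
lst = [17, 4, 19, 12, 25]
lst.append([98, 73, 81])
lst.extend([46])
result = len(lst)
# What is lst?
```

After line 1: lst = [17, 4, 19, 12, 25]
After line 2 (append adds [98, 73, 81] as single element): lst = [17, 4, 19, 12, 25, [98, 73, 81]]
After line 3 (extend unpacks [46], adds 46): lst = [17, 4, 19, 12, 25, [98, 73, 81], 46]
After line 4: result = len(lst) = 7

[17, 4, 19, 12, 25, [98, 73, 81], 46]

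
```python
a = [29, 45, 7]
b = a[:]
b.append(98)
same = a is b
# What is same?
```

After line 1: a = [29, 45, 7]
After line 2 (b = a[:] is a shallow copy, new object): a = [29, 45, 7], b = [29, 45, 7]
After line 3 (append only mutates b): a = [29, 45, 7], b = [29, 45, 7, 98]
After line 4 (same = a is b; different objects -> False): same = False

False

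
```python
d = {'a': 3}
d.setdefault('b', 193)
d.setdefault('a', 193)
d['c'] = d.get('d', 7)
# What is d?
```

After line 1: d = {'a': 3}
After line 2 (setdefault adds 'b'=193): d = {'a': 3, 'b': 193}
After line 3 (setdefault 'a' no-op, already exists): d = {'a': 3, 'b': 193}
After line 4 (get('d', 7) returns default since 'd' not in d): d = {'a': 3, 'b': 193, 'c': 7}

{'a': 3, 'b': 193, 'c': 7}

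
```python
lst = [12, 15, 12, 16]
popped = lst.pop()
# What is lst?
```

[12, 15, 12]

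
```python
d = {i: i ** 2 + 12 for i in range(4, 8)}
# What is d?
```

{4: 28, 5: 37, 6: 48, 7: 61}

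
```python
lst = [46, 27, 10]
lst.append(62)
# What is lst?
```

[46, 27, 10, 62]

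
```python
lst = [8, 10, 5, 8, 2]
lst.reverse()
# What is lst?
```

[2, 8, 5, 10, 8]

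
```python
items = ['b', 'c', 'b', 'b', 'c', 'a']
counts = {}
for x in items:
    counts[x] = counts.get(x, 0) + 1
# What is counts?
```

Initial: counts = {}, items = ['b', 'c', 'b', 'b', 'c', 'a']
See 'b': counts = {'b': 1}
See 'c': counts = {'b': 1, 'c': 1}
See 'b': counts = {'b': 2, 'c': 1}
See 'b': counts = {'b': 3, 'c': 1}
See 'c': counts = {'b': 3, 'c': 2}
See 'a': counts = {'b': 3, 'c': 2, 'a': 1}

{'b': 3, 'c': 2, 'a': 1}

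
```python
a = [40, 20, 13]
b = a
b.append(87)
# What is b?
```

After line 1: a = [40, 20, 13]
After line 2 (b = a is an alias, same object): a = [40, 20, 13], b = [40, 20, 13]
After line 3 (b.append mutates the shared list): a = [40, 20, 13, 87], b = [40, 20, 13, 87]

[40, 20, 13, 87]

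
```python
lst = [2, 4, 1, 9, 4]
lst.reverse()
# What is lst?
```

[4, 9, 1, 4, 2]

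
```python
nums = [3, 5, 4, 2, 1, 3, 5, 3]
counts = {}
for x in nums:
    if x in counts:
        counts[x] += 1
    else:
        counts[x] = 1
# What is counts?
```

Initial: counts = {}, nums = [3, 5, 4, 2, 1, 3, 5, 3]
See 3: counts = {3: 1}
See 5: counts = {3: 1, 5: 1}
See 4: counts = {3: 1, 5: 1, 4: 1}
See 2: counts = {3: 1, 5: 1, 4: 1, 2: 1}
See 1: counts = {3: 1, 5: 1, 4: 1, 2: 1, 1: 1}
See 3: counts = {3: 2, 5: 1, 4: 1, 2: 1, 1: 1}
See 5: counts = {3: 2, 5: 2, 4: 1, 2: 1, 1: 1}
See 3: counts = {3: 3, 5: 2, 4: 1, 2: 1, 1: 1}

{3: 3, 5: 2, 4: 1, 2: 1, 1: 1}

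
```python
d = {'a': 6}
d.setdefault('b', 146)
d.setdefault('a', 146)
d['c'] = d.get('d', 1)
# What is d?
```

After line 1: d = {'a': 6}
After line 2 (setdefault adds 'b'=146): d = {'a': 6, 'b': 146}
After line 3 (setdefault 'a' no-op, already exists): d = {'a': 6, 'b': 146}
After line 4 (get('d', 1) returns default since 'd' not in d): d = {'a': 6, 'b': 146, 'c': 1}

{'a': 6, 'b': 146, 'c': 1}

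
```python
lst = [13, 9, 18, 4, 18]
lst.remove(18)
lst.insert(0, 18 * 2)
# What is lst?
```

After line 1: lst = [13, 9, 18, 4, 18]
After line 2 (remove first 18): lst = [13, 9, 4, 18]
After line 3 (insert 36 at index 0): lst = [36, 13, 9, 4, 18]

[36, 13, 9, 4, 18]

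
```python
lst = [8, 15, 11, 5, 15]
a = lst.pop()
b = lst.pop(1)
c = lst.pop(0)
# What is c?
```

After line 1: lst = [8, 15, 11, 5, 15]
After line 2 (pop() -> a = 15): lst = [8, 15, 11, 5]
After line 3 (pop(1) -> b = 15): lst = [8, 11, 5]
After line 4 (pop(0) -> c = 8): lst = [11, 5]

8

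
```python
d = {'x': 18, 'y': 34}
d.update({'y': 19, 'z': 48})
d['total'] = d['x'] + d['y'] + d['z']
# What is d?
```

After line 1: d = {'x': 18, 'y': 34}
After line 2 (y overwritten, z added): d = {'x': 18, 'y': 19, 'z': 48}
After line 3 (total = 18 + 19 + 48 = 85): d = {'x': 18, 'y': 19, 'z': 48, 'total': 85}

{'x': 18, 'y': 19, 'z': 48, 'total': 85}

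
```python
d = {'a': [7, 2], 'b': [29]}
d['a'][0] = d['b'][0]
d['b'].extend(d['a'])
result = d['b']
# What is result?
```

After line 1: d = {'a': [7, 2], 'b': [29]}
After line 2 (a[0] = b[0] = 29): d = {'a': [29, 2], 'b': [29]}
After line 3 (b.extend(a) appends [29, 2]): d = {'a': [29, 2], 'b': [29, 29, 2]}
After line 4: result = d['b'] = [29, 29, 2]

[29, 29, 2]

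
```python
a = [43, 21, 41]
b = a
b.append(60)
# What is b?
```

After line 1: a = [43, 21, 41]
After line 2 (b = a is an alias, same object): a = [43, 21, 41], b = [43, 21, 41]
After line 3 (b.append mutates the shared list): a = [43, 21, 41, 60], b = [43, 21, 41, 60]

[43, 21, 41, 60]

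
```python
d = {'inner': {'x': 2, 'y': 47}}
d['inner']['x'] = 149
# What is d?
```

After line 1: d = {'inner': {'x': 2, 'y': 47}}
After line 2 (inner x overwritten): d = {'inner': {'x': 149, 'y': 47}}

{'inner': {'x': 149, 'y': 47}}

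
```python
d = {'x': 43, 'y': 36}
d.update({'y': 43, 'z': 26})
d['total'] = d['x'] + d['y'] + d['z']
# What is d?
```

After line 1: d = {'x': 43, 'y': 36}
After line 2 (y overwritten, z added): d = {'x': 43, 'y': 43, 'z': 26}
After line 3 (total = 43 + 43 + 26 = 112): d = {'x': 43, 'y': 43, 'z': 26, 'total': 112}

{'x': 43, 'y': 43, 'z': 26, 'total': 112}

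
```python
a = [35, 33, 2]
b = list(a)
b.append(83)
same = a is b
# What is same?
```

After line 1: a = [35, 33, 2]
After line 2 (b = list(a) is a shallow copy, new object): a = [35, 33, 2], b = [35, 33, 2]
After line 3 (append only mutates b): a = [35, 33, 2], b = [35, 33, 2, 83]
After line 4 (same = a is b; different objects -> False): same = False

False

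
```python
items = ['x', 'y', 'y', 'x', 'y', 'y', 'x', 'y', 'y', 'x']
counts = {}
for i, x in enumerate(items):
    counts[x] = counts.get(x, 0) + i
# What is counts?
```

Initial: counts = {}, items = ['x', 'y', 'y', 'x', 'y', 'y', 'x', 'y', 'y', 'x']
i=0, x='x': counts = {'x': 0}
i=1, x='y': counts = {'x': 0, 'y': 1}
i=2, x='y': counts = {'x': 0, 'y': 3}
i=3, x='x': counts = {'x': 3, 'y': 3}
i=4, x='y': counts = {'x': 3, 'y': 7}
i=5, x='y': counts = {'x': 3, 'y': 12}
i=6, x='x': counts = {'x': 9, 'y': 12}
i=7, x='y': counts = {'x': 9, 'y': 19}
i=8, x='y': counts = {'x': 9, 'y': 27}
i=9, x='x': counts = {'x': 18, 'y': 27}

{'x': 18, 'y': 27}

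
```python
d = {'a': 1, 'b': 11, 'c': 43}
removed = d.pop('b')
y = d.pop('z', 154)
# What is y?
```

After line 1: d = {'a': 1, 'b': 11, 'c': 43}
After line 2 (pop 'b' returns 11): d = {'a': 1, 'c': 43}, removed = 11
After line 3 (pop 'z' missing, returns default 154): d = {'a': 1, 'c': 43}, y = 154

154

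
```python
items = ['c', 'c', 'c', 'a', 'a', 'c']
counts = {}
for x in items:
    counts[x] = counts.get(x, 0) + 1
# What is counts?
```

Initial: counts = {}, items = ['c', 'c', 'c', 'a', 'a', 'c']
See 'c': counts = {'c': 1}
See 'c': counts = {'c': 2}
See 'c': counts = {'c': 3}
See 'a': counts = {'c': 3, 'a': 1}
See 'a': counts = {'c': 3, 'a': 2}
See 'c': counts = {'c': 4, 'a': 2}

{'c': 4, 'a': 2}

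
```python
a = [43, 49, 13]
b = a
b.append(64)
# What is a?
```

After line 1: a = [43, 49, 13]
After line 2 (b = a is an alias, same object): a = [43, 49, 13], b = [43, 49, 13]
After line 3 (b.append mutates the shared list): a = [43, 49, 13, 64], b = [43, 49, 13, 64]

[43, 49, 13, 64]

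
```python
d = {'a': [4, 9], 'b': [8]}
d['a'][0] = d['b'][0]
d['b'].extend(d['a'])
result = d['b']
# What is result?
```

After line 1: d = {'a': [4, 9], 'b': [8]}
After line 2 (a[0] = b[0] = 8): d = {'a': [8, 9], 'b': [8]}
After line 3 (b.extend(a) appends [8, 9]): d = {'a': [8, 9], 'b': [8, 8, 9]}
After line 4: result = d['b'] = [8, 8, 9]

[8, 8, 9]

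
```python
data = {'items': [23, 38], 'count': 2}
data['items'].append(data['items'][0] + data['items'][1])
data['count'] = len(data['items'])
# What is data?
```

After line 1: data = {'items': [23, 38], 'count': 2}
After line 2 (append 23 + 38 = 61): data = {'items': [23, 38, 61], 'count': 2}
After line 3 (count = len(items) = 3): data = {'items': [23, 38, 61], 'count': 3}

{'items': [23, 38, 61], 'count': 3}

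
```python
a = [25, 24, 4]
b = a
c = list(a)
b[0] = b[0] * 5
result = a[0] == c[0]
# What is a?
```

After line 1: a = [25, 24, 4]
After line 2 (b = a, alias): a = [25, 24, 4], b = [25, 24, 4]
After line 3 (c = list(a) is a copy, new object): c = [25, 24, 4]
After line 4 (b[0] = 25 * 5 = 125; mutates shared a/b): a = b = [125, 24, 4], c = [25, 24, 4]
After line 5 (a[0] = 125, c[0] = 25; result = False)

[125, 24, 4]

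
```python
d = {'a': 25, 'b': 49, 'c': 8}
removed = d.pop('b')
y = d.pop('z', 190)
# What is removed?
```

After line 1: d = {'a': 25, 'b': 49, 'c': 8}
After line 2 (pop 'b' returns 49): d = {'a': 25, 'c': 8}, removed = 49
After line 3 (pop 'z' missing, returns default 190): d = {'a': 25, 'c': 8}, y = 190

49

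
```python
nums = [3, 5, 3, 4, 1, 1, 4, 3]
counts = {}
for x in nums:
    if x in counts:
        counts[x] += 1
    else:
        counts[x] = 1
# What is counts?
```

Initial: counts = {}, nums = [3, 5, 3, 4, 1, 1, 4, 3]
See 3: counts = {3: 1}
See 5: counts = {3: 1, 5: 1}
See 3: counts = {3: 2, 5: 1}
See 4: counts = {3: 2, 5: 1, 4: 1}
See 1: counts = {3: 2, 5: 1, 4: 1, 1: 1}
See 1: counts = {3: 2, 5: 1, 4: 1, 1: 2}
See 4: counts = {3: 2, 5: 1, 4: 2, 1: 2}
See 3: counts = {3: 3, 5: 1, 4: 2, 1: 2}

{3: 3, 5: 1, 4: 2, 1: 2}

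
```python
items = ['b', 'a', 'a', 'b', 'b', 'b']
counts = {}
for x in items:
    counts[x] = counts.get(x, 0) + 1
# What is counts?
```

Initial: counts = {}, items = ['b', 'a', 'a', 'b', 'b', 'b']
See 'b': counts = {'b': 1}
See 'a': counts = {'b': 1, 'a': 1}
See 'a': counts = {'b': 1, 'a': 2}
See 'b': counts = {'b': 2, 'a': 2}
See 'b': counts = {'b': 3, 'a': 2}
See 'b': counts = {'b': 4, 'a': 2}

{'b': 4, 'a': 2}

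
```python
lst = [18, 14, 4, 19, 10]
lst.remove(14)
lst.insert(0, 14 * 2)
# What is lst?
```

After line 1: lst = [18, 14, 4, 19, 10]
After line 2 (remove first 14): lst = [18, 4, 19, 10]
After line 3 (insert 28 at index 0): lst = [28, 18, 4, 19, 10]

[28, 18, 4, 19, 10]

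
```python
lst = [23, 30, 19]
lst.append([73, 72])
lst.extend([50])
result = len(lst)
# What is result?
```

After line 1: lst = [23, 30, 19]
After line 2 (append adds [73, 72] as single element): lst = [23, 30, 19, [73, 72]]
After line 3 (extend unpacks [50], adds 50): lst = [23, 30, 19, [73, 72], 50]
After line 4: result = len(lst) = 5

5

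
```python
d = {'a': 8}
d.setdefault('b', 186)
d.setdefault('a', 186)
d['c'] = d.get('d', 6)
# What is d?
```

After line 1: d = {'a': 8}
After line 2 (setdefault adds 'b'=186): d = {'a': 8, 'b': 186}
After line 3 (setdefault 'a' no-op, already exists): d = {'a': 8, 'b': 186}
After line 4 (get('d', 6) returns default since 'd' not in d): d = {'a': 8, 'b': 186, 'c': 6}

{'a': 8, 'b': 186, 'c': 6}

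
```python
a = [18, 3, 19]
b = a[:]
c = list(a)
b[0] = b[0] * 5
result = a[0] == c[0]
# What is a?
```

After line 1: a = [18, 3, 19]
After line 2 (b = a[:], copy): a = [18, 3, 19], b = [18, 3, 19]
After line 3 (c = list(a) is a copy, new object): c = [18, 3, 19]
After line 4 (b[0] = 18 * 5 = 90; only b mutates (copy)): a = [18, 3, 19], b = [90, 3, 19], c = [18, 3, 19]
After line 5 (a[0] = 18, c[0] = 18; result = True)

[18, 3, 19]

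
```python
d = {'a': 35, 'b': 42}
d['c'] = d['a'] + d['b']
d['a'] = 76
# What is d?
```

After line 1: d = {'a': 35, 'b': 42}
After line 2 (d['c'] = 35 + 42): d = {'a': 35, 'b': 42, 'c': 77}
After line 3: d = {'a': 76, 'b': 42, 'c': 77}

{'a': 76, 'b': 42, 'c': 77}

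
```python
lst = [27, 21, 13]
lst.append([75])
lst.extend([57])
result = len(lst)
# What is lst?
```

After line 1: lst = [27, 21, 13]
After line 2 (append adds [75] as single element): lst = [27, 21, 13, [75]]
After line 3 (extend unpacks [57], adds 57): lst = [27, 21, 13, [75], 57]
After line 4: result = len(lst) = 5

[27, 21, 13, [75], 57]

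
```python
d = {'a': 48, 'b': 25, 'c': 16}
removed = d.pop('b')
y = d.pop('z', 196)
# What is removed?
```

After line 1: d = {'a': 48, 'b': 25, 'c': 16}
After line 2 (pop 'b' returns 25): d = {'a': 48, 'c': 16}, removed = 25
After line 3 (pop 'z' missing, returns default 196): d = {'a': 48, 'c': 16}, y = 196

25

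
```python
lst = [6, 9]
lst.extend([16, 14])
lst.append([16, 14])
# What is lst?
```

After line 1: lst = [6, 9]
After line 2 (extend unpacks [16, 14]): lst = [6, 9, 16, 14]
After line 3 (append adds [16, 14] as single element): lst = [6, 9, 16, 14, [16, 14]]

[6, 9, 16, 14, [16, 14]]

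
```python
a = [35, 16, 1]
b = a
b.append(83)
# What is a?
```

After line 1: a = [35, 16, 1]
After line 2 (b = a is an alias, same object): a = [35, 16, 1], b = [35, 16, 1]
After line 3 (b.append mutates the shared list): a = [35, 16, 1, 83], b = [35, 16, 1, 83]

[35, 16, 1, 83]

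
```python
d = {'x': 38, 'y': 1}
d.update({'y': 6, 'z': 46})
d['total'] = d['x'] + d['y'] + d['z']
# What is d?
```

After line 1: d = {'x': 38, 'y': 1}
After line 2 (y overwritten, z added): d = {'x': 38, 'y': 6, 'z': 46}
After line 3 (total = 38 + 6 + 46 = 90): d = {'x': 38, 'y': 6, 'z': 46, 'total': 90}

{'x': 38, 'y': 6, 'z': 46, 'total': 90}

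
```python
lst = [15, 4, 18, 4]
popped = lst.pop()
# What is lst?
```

[15, 4, 18]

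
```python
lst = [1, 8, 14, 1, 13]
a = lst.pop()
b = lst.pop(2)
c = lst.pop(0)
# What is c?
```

After line 1: lst = [1, 8, 14, 1, 13]
After line 2 (pop() -> a = 13): lst = [1, 8, 14, 1]
After line 3 (pop(2) -> b = 14): lst = [1, 8, 1]
After line 4 (pop(0) -> c = 1): lst = [8, 1]

1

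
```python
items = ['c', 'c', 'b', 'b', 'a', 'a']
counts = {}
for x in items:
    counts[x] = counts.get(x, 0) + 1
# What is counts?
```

Initial: counts = {}, items = ['c', 'c', 'b', 'b', 'a', 'a']
See 'c': counts = {'c': 1}
See 'c': counts = {'c': 2}
See 'b': counts = {'c': 2, 'b': 1}
See 'b': counts = {'c': 2, 'b': 2}
See 'a': counts = {'c': 2, 'b': 2, 'a': 1}
See 'a': counts = {'c': 2, 'b': 2, 'a': 2}

{'c': 2, 'b': 2, 'a': 2}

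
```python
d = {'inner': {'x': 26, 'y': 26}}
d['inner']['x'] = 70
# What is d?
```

After line 1: d = {'inner': {'x': 26, 'y': 26}}
After line 2 (inner x overwritten): d = {'inner': {'x': 70, 'y': 26}}

{'inner': {'x': 70, 'y': 26}}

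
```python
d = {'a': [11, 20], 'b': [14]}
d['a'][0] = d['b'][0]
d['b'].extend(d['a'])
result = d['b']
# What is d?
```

After line 1: d = {'a': [11, 20], 'b': [14]}
After line 2 (a[0] = b[0] = 14): d = {'a': [14, 20], 'b': [14]}
After line 3 (b.extend(a) appends [14, 20]): d = {'a': [14, 20], 'b': [14, 14, 20]}
After line 4: result = d['b'] = [14, 14, 20]

{'a': [14, 20], 'b': [14, 14, 20]}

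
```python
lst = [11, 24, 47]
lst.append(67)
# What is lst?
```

[11, 24, 47, 67]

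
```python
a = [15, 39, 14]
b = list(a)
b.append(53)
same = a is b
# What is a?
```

After line 1: a = [15, 39, 14]
After line 2 (b = list(a) is a shallow copy, new object): a = [15, 39, 14], b = [15, 39, 14]
After line 3 (append only mutates b): a = [15, 39, 14], b = [15, 39, 14, 53]
After line 4 (same = a is b; different objects -> False): same = False

[15, 39, 14]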